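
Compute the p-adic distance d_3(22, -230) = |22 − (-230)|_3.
d_3(22, -230) = 1/9

Step 1 — x − y = 22 − (-230) = 252. Step 2 — v_3(252) = 2 (factor: 252 = (3^2 · 28); the sign does not affect v_p). Step 3 — |x − y|_3 = 3^{-2} = 1/9.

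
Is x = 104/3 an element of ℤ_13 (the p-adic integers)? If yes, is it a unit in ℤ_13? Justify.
x ∈ ℤ_13 but not a unit; v_13(x) = 1 > 0

ℤ_13 = {x ∈ ℚ_13 : v_13(x) ≥ 0} and ℤ_13^× = {x ∈ ℤ_13 : v_13(x) = 0}. Here v_13(104/3) = v_13(num) − v_13(den) = 1; compare against these criteria.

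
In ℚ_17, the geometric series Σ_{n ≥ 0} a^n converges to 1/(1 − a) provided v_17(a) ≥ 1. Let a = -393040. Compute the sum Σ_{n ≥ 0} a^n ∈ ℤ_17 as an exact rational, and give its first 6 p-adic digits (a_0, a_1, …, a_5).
Σ a^n = 1/(1 − a) = 1/393041;  first 6 digits = (1, 0, 0, 5, 12, 16)

v_17(a) = 3 ≥ 1, so the series converges in ℤ_17 to 1/(1 − a) = 1/(1 − (-393040)) = 1/393041. Expand this rational in ℤ_17: compute digits iteratively via d_i = x_i mod 17, x_{i+1} = (x_i − d_i)/17. The first 6 digits are (1, 0, 0, 5, 12, 16).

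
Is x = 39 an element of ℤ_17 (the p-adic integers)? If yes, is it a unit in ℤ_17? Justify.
x ∈ ℤ_17^× (unit); v_17(x) = 0

ℤ_17 = {x ∈ ℚ_17 : v_17(x) ≥ 0} and ℤ_17^× = {x ∈ ℤ_17 : v_17(x) = 0}. Here v_17(39) = v_17(num) − v_17(den) = 0; compare against these criteria.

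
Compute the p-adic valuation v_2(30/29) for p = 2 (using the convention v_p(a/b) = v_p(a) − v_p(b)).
v_2(30/29) = 1

Factor powers of 2 from the numerator and denominator of the reduced fraction: 30 = 2^1 · 15 and 29 = 2^0 · 29. Apply v_p(a/b) = v_p(a) − v_p(b): v_2(30/29) = 1 − 0 = 1.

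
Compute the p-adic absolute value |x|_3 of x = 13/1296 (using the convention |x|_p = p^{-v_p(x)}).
|13/1296|_3 = 81

Step 1 — compute v_3(x) by factoring powers of 3 out of the numerator and denominator: v_3(13/1296) = -4. Step 2 — apply |x|_p = p^{-v_p(x)} = 3^{4} = 81.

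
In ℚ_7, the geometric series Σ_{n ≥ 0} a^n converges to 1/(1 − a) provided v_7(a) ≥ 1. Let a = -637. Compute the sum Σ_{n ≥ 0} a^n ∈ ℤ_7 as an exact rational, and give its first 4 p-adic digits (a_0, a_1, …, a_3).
Σ a^n = 1/(1 − a) = 1/638;  first 4 digits = (1, 0, 1, 5)

v_7(a) = 2 ≥ 1, so the series converges in ℤ_7 to 1/(1 − a) = 1/(1 − (-637)) = 1/638. Expand this rational in ℤ_7: compute digits iteratively via d_i = x_i mod 7, x_{i+1} = (x_i − d_i)/7. The first 4 digits are (1, 0, 1, 5).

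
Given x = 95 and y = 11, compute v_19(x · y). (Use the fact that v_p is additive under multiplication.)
v_19(1045) = 1

v_p(x) = 1 (factor: 95 = 19^1 · 5); v_p(y) = 0 (factor: 11 = 19^0 · 11). Additivity: v_p(xy) = v_p(x) + v_p(y) = 1 + 0 = 1. (Direct check: xy = 1045 = 19^1 · (55).)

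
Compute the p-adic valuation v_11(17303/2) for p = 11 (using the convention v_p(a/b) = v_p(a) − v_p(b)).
v_11(17303/2) = 3

Factor powers of 11 from the numerator and denominator of the reduced fraction: 17303 = 11^3 · 13 and 2 = 11^0 · 2. Apply v_p(a/b) = v_p(a) − v_p(b): v_11(17303/2) = 3 − 0 = 3.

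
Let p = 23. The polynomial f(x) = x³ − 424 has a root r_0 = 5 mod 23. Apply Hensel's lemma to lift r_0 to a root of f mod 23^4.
r_3 = 155669 (mod 279841)

Hensel: r_{i+1} = r_i − f(r_i)/f′(r_i) mod 23^{i+2}, where f′(x) = 3x². Iterate:
  r_0 = 5 (mod 23)
  r_1 = 143 (mod 529)
  r_2 = 9665 (mod 12167)
  r_3 = 155669 (mod 279841)
Final: r = 155669 with f(r) ≡ 0 mod 23^4.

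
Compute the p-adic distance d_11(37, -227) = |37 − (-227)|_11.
d_11(37, -227) = 1/11

Step 1 — x − y = 37 − (-227) = 264. Step 2 — v_11(264) = 1 (factor: 264 = (11^1 · 24); the sign does not affect v_p). Step 3 — |x − y|_11 = 11^{-1} = 1/11.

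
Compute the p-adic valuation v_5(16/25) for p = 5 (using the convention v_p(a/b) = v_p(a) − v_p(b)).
v_5(16/25) = -2

Factor powers of 5 from the numerator and denominator of the reduced fraction: 16 = 5^0 · 16 and 25 = 5^2 · 1. Apply v_p(a/b) = v_p(a) − v_p(b): v_5(16/25) = 0 − 2 = -2.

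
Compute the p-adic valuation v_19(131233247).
v_19(131233247) = 5

v_19(n) is the largest exponent k such that 19^k divides n. Factor out: 131233247 = 19^5 · 53. (Sign doesn't affect v_p.) So v_19(131233247) = 5.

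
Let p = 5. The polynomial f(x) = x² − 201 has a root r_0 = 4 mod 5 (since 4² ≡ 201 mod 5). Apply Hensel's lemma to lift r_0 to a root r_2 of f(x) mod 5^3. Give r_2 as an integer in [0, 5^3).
r_2 = 24 (mod 125)

Hensel's recurrence: r_{i+1} = r_i − f(r_i)·(f′(r_i))^{-1} mod 5^{i+2}, with f′(x) = 2x. Iterate:
  r_0 = 4 (mod 5)
  r_1 = 24 (mod 25)
  r_2 = 24 (mod 125)
Final: r_2 = 24, and one checks f(r_2) ≡ 0 mod 5^3.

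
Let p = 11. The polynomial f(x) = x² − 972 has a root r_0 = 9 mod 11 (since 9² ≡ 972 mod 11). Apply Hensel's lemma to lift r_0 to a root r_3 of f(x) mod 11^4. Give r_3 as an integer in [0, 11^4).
r_3 = 14397 (mod 14641)

Hensel's recurrence: r_{i+1} = r_i − f(r_i)·(f′(r_i))^{-1} mod 11^{i+2}, with f′(x) = 2x. Iterate:
  r_0 = 9 (mod 11)
  r_1 = 119 (mod 121)
  r_2 = 1087 (mod 1331)
  r_3 = 14397 (mod 14641)
Final: r_3 = 14397, and one checks f(r_3) ≡ 0 mod 11^4.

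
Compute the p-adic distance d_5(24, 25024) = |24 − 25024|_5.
d_5(24, 25024) = 1/3125

Step 1 — x − y = 24 − 25024 = -25000. Step 2 — v_5(-25000) = 5 (factor: -25000 = −(5^5 · 8); the sign does not affect v_p). Step 3 — |x − y|_5 = 5^{-5} = 1/3125.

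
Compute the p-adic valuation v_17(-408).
v_17(-408) = 1

v_17(n) is the largest exponent k such that 17^k divides n. Factor out: -408 = -17^1 · 24. (Sign doesn't affect v_p.) So v_17(-408) = 1.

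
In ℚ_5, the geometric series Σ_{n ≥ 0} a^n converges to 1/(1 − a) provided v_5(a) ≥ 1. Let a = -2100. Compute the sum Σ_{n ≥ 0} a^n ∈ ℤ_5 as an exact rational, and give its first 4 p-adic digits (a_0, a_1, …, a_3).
Σ a^n = 1/(1 − a) = 1/2101;  first 4 digits = (1, 0, 1, 3)

v_5(a) = 2 ≥ 1, so the series converges in ℤ_5 to 1/(1 − a) = 1/(1 − (-2100)) = 1/2101. Expand this rational in ℤ_5: compute digits iteratively via d_i = x_i mod 5, x_{i+1} = (x_i − d_i)/5. The first 4 digits are (1, 0, 1, 3).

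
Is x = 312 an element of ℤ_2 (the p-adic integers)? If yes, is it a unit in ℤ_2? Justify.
x ∈ ℤ_2 but not a unit; v_2(x) = 3 > 0

ℤ_2 = {x ∈ ℚ_2 : v_2(x) ≥ 0} and ℤ_2^× = {x ∈ ℤ_2 : v_2(x) = 0}. Here v_2(312) = v_2(num) − v_2(den) = 3; compare against these criteria.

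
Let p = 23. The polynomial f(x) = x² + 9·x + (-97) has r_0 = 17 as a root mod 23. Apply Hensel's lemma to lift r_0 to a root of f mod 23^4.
r_3 = 14415 (mod 279841)

Hensel: r_{i+1} = r_i − f(r_i)·(f′(r_i))^{-1} mod 23^{i+2}, f′(x) = 2x + 9. Iterate:
  r_0 = 17 (mod 23)
  r_1 = 132 (mod 529)
  r_2 = 2248 (mod 12167)
  r_3 = 14415 (mod 279841)
Final: r = 14415 satisfies f(r) ≡ 0 mod 23^4.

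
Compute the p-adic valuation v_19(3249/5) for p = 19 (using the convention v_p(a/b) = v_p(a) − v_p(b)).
v_19(3249/5) = 2

Factor powers of 19 from the numerator and denominator of the reduced fraction: 3249 = 19^2 · 9 and 5 = 19^0 · 5. Apply v_p(a/b) = v_p(a) − v_p(b): v_19(3249/5) = 2 − 0 = 2.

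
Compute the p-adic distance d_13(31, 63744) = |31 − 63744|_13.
d_13(31, 63744) = 1/2197

Step 1 — x − y = 31 − 63744 = -63713. Step 2 — v_13(-63713) = 3 (factor: -63713 = −(13^3 · 29); the sign does not affect v_p). Step 3 — |x − y|_13 = 13^{-3} = 1/2197.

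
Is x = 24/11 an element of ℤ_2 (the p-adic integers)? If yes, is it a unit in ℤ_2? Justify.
x ∈ ℤ_2 but not a unit; v_2(x) = 3 > 0

ℤ_2 = {x ∈ ℚ_2 : v_2(x) ≥ 0} and ℤ_2^× = {x ∈ ℤ_2 : v_2(x) = 0}. Here v_2(24/11) = v_2(num) − v_2(den) = 3; compare against these criteria.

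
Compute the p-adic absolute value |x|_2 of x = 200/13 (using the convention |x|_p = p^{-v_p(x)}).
|200/13|_2 = 1/8

Step 1 — compute v_2(x) by factoring powers of 2 out of the numerator and denominator: v_2(200/13) = 3. Step 2 — apply |x|_p = p^{-v_p(x)} = 2^{-3} = 1/8.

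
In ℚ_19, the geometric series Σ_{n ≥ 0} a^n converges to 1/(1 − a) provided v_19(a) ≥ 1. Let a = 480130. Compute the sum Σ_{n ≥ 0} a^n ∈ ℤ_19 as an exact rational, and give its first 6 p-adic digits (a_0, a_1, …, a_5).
Σ a^n = 1/(1 − a) = -1/480129;  first 6 digits = (1, 0, 0, 13, 3, 0)

v_19(a) = 3 ≥ 1, so the series converges in ℤ_19 to 1/(1 − a) = 1/(1 − 480130) = -1/480129. Expand this rational in ℤ_19: compute digits iteratively via d_i = x_i mod 19, x_{i+1} = (x_i − d_i)/19. The first 6 digits are (1, 0, 0, 13, 3, 0).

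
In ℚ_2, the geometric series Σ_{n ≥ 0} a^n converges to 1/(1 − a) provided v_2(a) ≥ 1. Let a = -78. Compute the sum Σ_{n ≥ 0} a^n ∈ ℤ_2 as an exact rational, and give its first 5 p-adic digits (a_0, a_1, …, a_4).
Σ a^n = 1/(1 − a) = 1/79;  first 5 digits = (1, 1, 1, 1, 0)

v_2(a) = 1 ≥ 1, so the series converges in ℤ_2 to 1/(1 − a) = 1/(1 − (-78)) = 1/79. Expand this rational in ℤ_2: compute digits iteratively via d_i = x_i mod 2, x_{i+1} = (x_i − d_i)/2. The first 5 digits are (1, 1, 1, 1, 0).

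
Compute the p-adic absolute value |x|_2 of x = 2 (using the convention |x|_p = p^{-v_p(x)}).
|2|_2 = 1/2

Step 1 — compute v_2(x) by factoring powers of 2 out of the numerator and denominator: v_2(2) = 1. Step 2 — apply |x|_p = p^{-v_p(x)} = 2^{-1} = 1/2.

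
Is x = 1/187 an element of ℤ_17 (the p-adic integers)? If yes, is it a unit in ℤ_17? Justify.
x ∉ ℤ_17 (v_17(x) = -1 < 0)

ℤ_17 = {x ∈ ℚ_17 : v_17(x) ≥ 0} and ℤ_17^× = {x ∈ ℤ_17 : v_17(x) = 0}. Here v_17(1/187) = v_17(num) − v_17(den) = -1; compare against these criteria.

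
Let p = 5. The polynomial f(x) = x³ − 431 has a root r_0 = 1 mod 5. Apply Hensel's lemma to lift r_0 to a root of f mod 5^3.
r_2 = 86 (mod 125)

Hensel: r_{i+1} = r_i − f(r_i)/f′(r_i) mod 5^{i+2}, where f′(x) = 3x². Iterate:
  r_0 = 1 (mod 5)
  r_1 = 11 (mod 25)
  r_2 = 86 (mod 125)
Final: r = 86 with f(r) ≡ 0 mod 5^3.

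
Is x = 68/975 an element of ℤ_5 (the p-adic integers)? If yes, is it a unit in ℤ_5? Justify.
x ∉ ℤ_5 (v_5(x) = -2 < 0)

ℤ_5 = {x ∈ ℚ_5 : v_5(x) ≥ 0} and ℤ_5^× = {x ∈ ℤ_5 : v_5(x) = 0}. Here v_5(68/975) = v_5(num) − v_5(den) = -2; compare against these criteria.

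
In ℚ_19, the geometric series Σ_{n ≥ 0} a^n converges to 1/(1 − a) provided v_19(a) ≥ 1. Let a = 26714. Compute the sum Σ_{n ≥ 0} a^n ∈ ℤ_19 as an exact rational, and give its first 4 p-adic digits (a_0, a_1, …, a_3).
Σ a^n = 1/(1 − a) = -1/26713;  first 4 digits = (1, 0, 17, 3)

v_19(a) = 2 ≥ 1, so the series converges in ℤ_19 to 1/(1 − a) = 1/(1 − 26714) = -1/26713. Expand this rational in ℤ_19: compute digits iteratively via d_i = x_i mod 19, x_{i+1} = (x_i − d_i)/19. The first 4 digits are (1, 0, 17, 3).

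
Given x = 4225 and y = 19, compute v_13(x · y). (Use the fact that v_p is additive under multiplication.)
v_13(80275) = 2

v_p(x) = 2 (factor: 4225 = 13^2 · 25); v_p(y) = 0 (factor: 19 = 13^0 · 19). Additivity: v_p(xy) = v_p(x) + v_p(y) = 2 + 0 = 2. (Direct check: xy = 80275 = 13^2 · (475).)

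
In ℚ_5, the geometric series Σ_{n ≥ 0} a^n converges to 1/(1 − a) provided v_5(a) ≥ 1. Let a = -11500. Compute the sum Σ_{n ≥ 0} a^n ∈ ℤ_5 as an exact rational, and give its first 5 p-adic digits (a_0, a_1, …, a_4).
Σ a^n = 1/(1 − a) = 1/11501;  first 5 digits = (1, 0, 0, 3, 1)

v_5(a) = 3 ≥ 1, so the series converges in ℤ_5 to 1/(1 − a) = 1/(1 − (-11500)) = 1/11501. Expand this rational in ℤ_5: compute digits iteratively via d_i = x_i mod 5, x_{i+1} = (x_i − d_i)/5. The first 5 digits are (1, 0, 0, 3, 1).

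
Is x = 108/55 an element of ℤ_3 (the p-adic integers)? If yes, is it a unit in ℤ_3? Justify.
x ∈ ℤ_3 but not a unit; v_3(x) = 3 > 0

ℤ_3 = {x ∈ ℚ_3 : v_3(x) ≥ 0} and ℤ_3^× = {x ∈ ℤ_3 : v_3(x) = 0}. Here v_3(108/55) = v_3(num) − v_3(den) = 3; compare against these criteria.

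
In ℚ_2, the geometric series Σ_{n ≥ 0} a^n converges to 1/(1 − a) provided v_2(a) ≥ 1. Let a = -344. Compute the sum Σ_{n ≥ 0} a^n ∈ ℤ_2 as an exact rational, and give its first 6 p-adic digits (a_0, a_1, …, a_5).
Σ a^n = 1/(1 − a) = 1/345;  first 6 digits = (1, 0, 0, 1, 0, 1)

v_2(a) = 3 ≥ 1, so the series converges in ℤ_2 to 1/(1 − a) = 1/(1 − (-344)) = 1/345. Expand this rational in ℤ_2: compute digits iteratively via d_i = x_i mod 2, x_{i+1} = (x_i − d_i)/2. The first 6 digits are (1, 0, 0, 1, 0, 1).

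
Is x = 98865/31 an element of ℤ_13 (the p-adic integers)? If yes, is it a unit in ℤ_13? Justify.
x ∈ ℤ_13 but not a unit; v_13(x) = 3 > 0

ℤ_13 = {x ∈ ℚ_13 : v_13(x) ≥ 0} and ℤ_13^× = {x ∈ ℤ_13 : v_13(x) = 0}. Here v_13(98865/31) = v_13(num) − v_13(den) = 3; compare against these criteria.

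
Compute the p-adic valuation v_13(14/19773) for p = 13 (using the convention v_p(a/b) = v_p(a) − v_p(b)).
v_13(14/19773) = -3

Factor powers of 13 from the numerator and denominator of the reduced fraction: 14 = 13^0 · 14 and 19773 = 13^3 · 9. Apply v_p(a/b) = v_p(a) − v_p(b): v_13(14/19773) = 0 − 3 = -3.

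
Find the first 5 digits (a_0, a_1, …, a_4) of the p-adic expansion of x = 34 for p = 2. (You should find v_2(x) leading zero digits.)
(a_0, …, a_4) = (0, 1, 0, 0, 0)

v_2(34) = 1, so a_0 = ... = a_0 = 0. Factor out: x = 2^1 · u with u = 17 a unit in ℤ_2. Expand u iteratively via a_{v+i} = u_i mod 2, u_{i+1} = (u_i − a_{v+i})/2:
  u_0 = 17;  a_1 = 1;  u_1 = (u_0 − 1)/2 = 8
  u_1 = 8;  a_2 = 0;  u_2 = (u_1 − 0)/2 = 4
  u_2 = 4;  a_3 = 0;  u_3 = (u_2 − 0)/2 = 2
  u_3 = 2;  a_4 = 0;  u_4 = (u_3 − 0)/2 = 1
Digits: (0, 1, 0, 0, 0).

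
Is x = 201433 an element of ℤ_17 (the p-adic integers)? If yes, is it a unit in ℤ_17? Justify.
x ∈ ℤ_17 but not a unit; v_17(x) = 3 > 0

ℤ_17 = {x ∈ ℚ_17 : v_17(x) ≥ 0} and ℤ_17^× = {x ∈ ℤ_17 : v_17(x) = 0}. Here v_17(201433) = v_17(num) − v_17(den) = 3; compare against these criteria.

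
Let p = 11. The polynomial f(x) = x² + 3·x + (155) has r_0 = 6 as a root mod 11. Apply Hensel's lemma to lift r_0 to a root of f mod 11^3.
r_2 = 226 (mod 1331)

Hensel: r_{i+1} = r_i − f(r_i)·(f′(r_i))^{-1} mod 11^{i+2}, f′(x) = 2x + 3. Iterate:
  r_0 = 6 (mod 11)
  r_1 = 105 (mod 121)
  r_2 = 226 (mod 1331)
Final: r = 226 satisfies f(r) ≡ 0 mod 11^3.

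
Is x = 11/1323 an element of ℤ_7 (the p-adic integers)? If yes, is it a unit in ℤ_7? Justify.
x ∉ ℤ_7 (v_7(x) = -2 < 0)

ℤ_7 = {x ∈ ℚ_7 : v_7(x) ≥ 0} and ℤ_7^× = {x ∈ ℤ_7 : v_7(x) = 0}. Here v_7(11/1323) = v_7(num) − v_7(den) = -2; compare against these criteria.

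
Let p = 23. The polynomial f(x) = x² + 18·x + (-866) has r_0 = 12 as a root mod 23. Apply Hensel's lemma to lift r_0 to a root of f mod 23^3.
r_2 = 150 (mod 12167)

Hensel: r_{i+1} = r_i − f(r_i)·(f′(r_i))^{-1} mod 23^{i+2}, f′(x) = 2x + 18. Iterate:
  r_0 = 12 (mod 23)
  r_1 = 150 (mod 529)
  r_2 = 150 (mod 12167)
Final: r = 150 satisfies f(r) ≡ 0 mod 23^3.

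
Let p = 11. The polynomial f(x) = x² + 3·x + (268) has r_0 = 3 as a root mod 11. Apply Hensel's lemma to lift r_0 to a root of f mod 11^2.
r_1 = 25 (mod 121)

Hensel: r_{i+1} = r_i − f(r_i)·(f′(r_i))^{-1} mod 11^{i+2}, f′(x) = 2x + 3. Iterate:
  r_0 = 3 (mod 11)
  r_1 = 25 (mod 121)
Final: r = 25 satisfies f(r) ≡ 0 mod 11^2.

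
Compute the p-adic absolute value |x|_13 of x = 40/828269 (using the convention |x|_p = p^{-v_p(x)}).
|40/828269|_13 = 28561

Step 1 — compute v_13(x) by factoring powers of 13 out of the numerator and denominator: v_13(40/828269) = -4. Step 2 — apply |x|_p = p^{-v_p(x)} = 13^{4} = 28561.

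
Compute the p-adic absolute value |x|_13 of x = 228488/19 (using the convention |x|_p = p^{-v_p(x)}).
|228488/19|_13 = 1/28561

Step 1 — compute v_13(x) by factoring powers of 13 out of the numerator and denominator: v_13(228488/19) = 4. Step 2 — apply |x|_p = p^{-v_p(x)} = 13^{-4} = 1/28561.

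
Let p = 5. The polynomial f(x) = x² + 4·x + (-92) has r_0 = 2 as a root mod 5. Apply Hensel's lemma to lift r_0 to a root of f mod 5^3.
r_2 = 62 (mod 125)

Hensel: r_{i+1} = r_i − f(r_i)·(f′(r_i))^{-1} mod 5^{i+2}, f′(x) = 2x + 4. Iterate:
  r_0 = 2 (mod 5)
  r_1 = 12 (mod 25)
  r_2 = 62 (mod 125)
Final: r = 62 satisfies f(r) ≡ 0 mod 5^3.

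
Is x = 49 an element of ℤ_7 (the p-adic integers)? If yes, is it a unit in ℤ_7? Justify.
x ∈ ℤ_7 but not a unit; v_7(x) = 2 > 0

ℤ_7 = {x ∈ ℚ_7 : v_7(x) ≥ 0} and ℤ_7^× = {x ∈ ℤ_7 : v_7(x) = 0}. Here v_7(49) = v_7(num) − v_7(den) = 2; compare against these criteria.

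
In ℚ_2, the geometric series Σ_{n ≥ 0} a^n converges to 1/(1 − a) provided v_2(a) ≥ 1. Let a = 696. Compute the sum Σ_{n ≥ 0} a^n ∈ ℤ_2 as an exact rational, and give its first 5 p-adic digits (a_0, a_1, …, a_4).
Σ a^n = 1/(1 − a) = -1/695;  first 5 digits = (1, 0, 0, 1, 1)

v_2(a) = 3 ≥ 1, so the series converges in ℤ_2 to 1/(1 − a) = 1/(1 − 696) = -1/695. Expand this rational in ℤ_2: compute digits iteratively via d_i = x_i mod 2, x_{i+1} = (x_i − d_i)/2. The first 5 digits are (1, 0, 0, 1, 1).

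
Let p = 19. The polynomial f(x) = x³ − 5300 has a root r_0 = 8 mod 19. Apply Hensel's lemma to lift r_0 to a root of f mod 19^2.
r_1 = 236 (mod 361)

Hensel: r_{i+1} = r_i − f(r_i)/f′(r_i) mod 19^{i+2}, where f′(x) = 3x². Iterate:
  r_0 = 8 (mod 19)
  r_1 = 236 (mod 361)
Final: r = 236 with f(r) ≡ 0 mod 19^2.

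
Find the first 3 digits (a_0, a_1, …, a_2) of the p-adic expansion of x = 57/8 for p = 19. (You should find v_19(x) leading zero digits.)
(a_0, …, a_2) = (0, 17, 11)

v_19(57/8) = 1, so a_0 = ... = a_0 = 0. Factor out: x = 19^1 · u with u = 3/8 a unit in ℤ_19. Expand u iteratively via a_{v+i} = u_i mod 19, u_{i+1} = (u_i − a_{v+i})/19:
  u_0 = 3/8;  a_1 = 17;  u_1 = (u_0 − 17)/19 = -7/8
  u_1 = -7/8;  a_2 = 11;  u_2 = (u_1 − 11)/19 = -5/8
Digits: (0, 17, 11).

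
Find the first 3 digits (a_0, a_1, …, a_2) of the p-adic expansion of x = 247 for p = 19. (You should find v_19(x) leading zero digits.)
(a_0, …, a_2) = (0, 13, 0)

v_19(247) = 1, so a_0 = ... = a_0 = 0. Factor out: x = 19^1 · u with u = 13 a unit in ℤ_19. Expand u iteratively via a_{v+i} = u_i mod 19, u_{i+1} = (u_i − a_{v+i})/19:
  u_0 = 13;  a_1 = 13;  u_1 = (u_0 − 13)/19 = 0
  u_1 = 0;  a_2 = 0;  u_2 = (u_1 − 0)/19 = 0
Digits: (0, 13, 0).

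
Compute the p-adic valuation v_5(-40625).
v_5(-40625) = 5

v_5(n) is the largest exponent k such that 5^k divides n. Factor out: -40625 = -5^5 · 13. (Sign doesn't affect v_p.) So v_5(-40625) = 5.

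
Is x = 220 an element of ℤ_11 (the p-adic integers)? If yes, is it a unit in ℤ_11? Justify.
x ∈ ℤ_11 but not a unit; v_11(x) = 1 > 0

ℤ_11 = {x ∈ ℚ_11 : v_11(x) ≥ 0} and ℤ_11^× = {x ∈ ℤ_11 : v_11(x) = 0}. Here v_11(220) = v_11(num) − v_11(den) = 1; compare against these criteria.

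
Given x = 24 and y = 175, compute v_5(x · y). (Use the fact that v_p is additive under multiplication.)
v_5(4200) = 2

v_p(x) = 0 (factor: 24 = 5^0 · 24); v_p(y) = 2 (factor: 175 = 5^2 · 7). Additivity: v_p(xy) = v_p(x) + v_p(y) = 0 + 2 = 2. (Direct check: xy = 4200 = 5^2 · (168).)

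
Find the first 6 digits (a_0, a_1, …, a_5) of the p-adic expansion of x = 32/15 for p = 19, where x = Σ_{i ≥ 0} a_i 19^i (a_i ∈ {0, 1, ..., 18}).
(a_0, …, a_5) = (11, 16, 8, 16, 8, 16)

v_19(32/15) = 0 (numerator and denominator both coprime to 19), so x ∈ ℤ_19^×. Compute digits iteratively via a_i = x_i mod 19, x_{i+1} = (x_i − a_i)/19, with x_0 = x:
  x_0 = 32/15;  a_0 = 11;  x_1 = (x_0 − 11)/19 = -7/15
  x_1 = -7/15;  a_1 = 16;  x_2 = (x_1 − 16)/19 = -13/15
  x_2 = -13/15;  a_2 = 8;  x_3 = (x_2 − 8)/19 = -7/15
  x_3 = -7/15;  a_3 = 16;  x_4 = (x_3 − 16)/19 = -13/15
  x_4 = -13/15;  a_4 = 8;  x_5 = (x_4 − 8)/19 = -7/15
  x_5 = -7/15;  a_5 = 16;  x_6 = (x_5 − 16)/19 = -13/15
Digits: (11, 16, 8, 16, 8, 16).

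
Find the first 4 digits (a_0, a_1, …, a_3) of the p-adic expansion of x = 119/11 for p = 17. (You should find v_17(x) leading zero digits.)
(a_0, …, a_3) = (0, 13, 7, 15)

v_17(119/11) = 1, so a_0 = ... = a_0 = 0. Factor out: x = 17^1 · u with u = 7/11 a unit in ℤ_17. Expand u iteratively via a_{v+i} = u_i mod 17, u_{i+1} = (u_i − a_{v+i})/17:
  u_0 = 7/11;  a_1 = 13;  u_1 = (u_0 − 13)/17 = -8/11
  u_1 = -8/11;  a_2 = 7;  u_2 = (u_1 − 7)/17 = -5/11
  u_2 = -5/11;  a_3 = 15;  u_3 = (u_2 − 15)/17 = -10/11
Digits: (0, 13, 7, 15).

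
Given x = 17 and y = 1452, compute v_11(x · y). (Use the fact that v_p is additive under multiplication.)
v_11(24684) = 2

v_p(x) = 0 (factor: 17 = 11^0 · 17); v_p(y) = 2 (factor: 1452 = 11^2 · 12). Additivity: v_p(xy) = v_p(x) + v_p(y) = 0 + 2 = 2. (Direct check: xy = 24684 = 11^2 · (204).)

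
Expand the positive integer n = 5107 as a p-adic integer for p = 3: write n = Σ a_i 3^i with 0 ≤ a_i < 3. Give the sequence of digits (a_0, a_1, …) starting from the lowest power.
(a_0, a_1, …) = (1, 1, 0, 0, 0, 0, 1, 2)

Repeated division by 3 gives the digits low-to-high: 5107 = 1 + 1·3^1 + 1·3^6 + 2·3^7. Digit sequence: (1, 1, 0, 0, 0, 0, 1, 2).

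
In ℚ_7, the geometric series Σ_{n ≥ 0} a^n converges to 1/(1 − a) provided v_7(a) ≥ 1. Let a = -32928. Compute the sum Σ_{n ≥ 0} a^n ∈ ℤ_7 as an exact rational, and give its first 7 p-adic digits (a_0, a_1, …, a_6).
Σ a^n = 1/(1 − a) = 1/32929;  first 7 digits = (1, 0, 0, 2, 0, 5, 3)

v_7(a) = 3 ≥ 1, so the series converges in ℤ_7 to 1/(1 − a) = 1/(1 − (-32928)) = 1/32929. Expand this rational in ℤ_7: compute digits iteratively via d_i = x_i mod 7, x_{i+1} = (x_i − d_i)/7. The first 7 digits are (1, 0, 0, 2, 0, 5, 3).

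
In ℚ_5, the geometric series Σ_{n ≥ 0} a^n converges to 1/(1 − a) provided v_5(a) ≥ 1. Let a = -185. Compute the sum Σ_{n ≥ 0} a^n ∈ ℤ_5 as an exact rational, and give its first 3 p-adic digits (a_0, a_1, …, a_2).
Σ a^n = 1/(1 − a) = 1/186;  first 3 digits = (1, 3, 1)

v_5(a) = 1 ≥ 1, so the series converges in ℤ_5 to 1/(1 − a) = 1/(1 − (-185)) = 1/186. Expand this rational in ℤ_5: compute digits iteratively via d_i = x_i mod 5, x_{i+1} = (x_i − d_i)/5. The first 3 digits are (1, 3, 1).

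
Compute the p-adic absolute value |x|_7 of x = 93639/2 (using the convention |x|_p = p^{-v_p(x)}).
|93639/2|_7 = 1/2401

Step 1 — compute v_7(x) by factoring powers of 7 out of the numerator and denominator: v_7(93639/2) = 4. Step 2 — apply |x|_p = p^{-v_p(x)} = 7^{-4} = 1/2401.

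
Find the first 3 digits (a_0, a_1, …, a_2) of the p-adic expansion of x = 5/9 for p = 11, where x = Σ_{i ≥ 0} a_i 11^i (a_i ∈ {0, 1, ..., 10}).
(a_0, …, a_2) = (3, 1, 6)

v_11(5/9) = 0 (numerator and denominator both coprime to 11), so x ∈ ℤ_11^×. Compute digits iteratively via a_i = x_i mod 11, x_{i+1} = (x_i − a_i)/11, with x_0 = x:
  x_0 = 5/9;  a_0 = 3;  x_1 = (x_0 − 3)/11 = -2/9
  x_1 = -2/9;  a_1 = 1;  x_2 = (x_1 − 1)/11 = -1/9
  x_2 = -1/9;  a_2 = 6;  x_3 = (x_2 − 6)/11 = -5/9
Digits: (3, 1, 6).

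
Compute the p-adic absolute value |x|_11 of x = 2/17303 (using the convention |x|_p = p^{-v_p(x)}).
|2/17303|_11 = 1331

Step 1 — compute v_11(x) by factoring powers of 11 out of the numerator and denominator: v_11(2/17303) = -3. Step 2 — apply |x|_p = p^{-v_p(x)} = 11^{3} = 1331.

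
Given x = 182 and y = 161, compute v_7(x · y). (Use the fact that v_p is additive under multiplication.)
v_7(29302) = 2

v_p(x) = 1 (factor: 182 = 7^1 · 26); v_p(y) = 1 (factor: 161 = 7^1 · 23). Additivity: v_p(xy) = v_p(x) + v_p(y) = 1 + 1 = 2. (Direct check: xy = 29302 = 7^2 · (598).)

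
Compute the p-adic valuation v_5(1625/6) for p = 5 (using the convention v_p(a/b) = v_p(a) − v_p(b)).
v_5(1625/6) = 3

Factor powers of 5 from the numerator and denominator of the reduced fraction: 1625 = 5^3 · 13 and 6 = 5^0 · 6. Apply v_p(a/b) = v_p(a) − v_p(b): v_5(1625/6) = 3 − 0 = 3.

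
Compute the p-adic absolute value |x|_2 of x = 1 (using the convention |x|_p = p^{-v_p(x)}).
|1|_2 = 1

Step 1 — compute v_2(x) by factoring powers of 2 out of the numerator and denominator: v_2(1) = 0. Step 2 — apply |x|_p = p^{-v_p(x)} = 2^{0} = 1.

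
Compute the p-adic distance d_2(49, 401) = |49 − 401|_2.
d_2(49, 401) = 1/32

Step 1 — x − y = 49 − 401 = -352. Step 2 — v_2(-352) = 5 (factor: -352 = −(2^5 · 11); the sign does not affect v_p). Step 3 — |x − y|_2 = 2^{-5} = 1/32.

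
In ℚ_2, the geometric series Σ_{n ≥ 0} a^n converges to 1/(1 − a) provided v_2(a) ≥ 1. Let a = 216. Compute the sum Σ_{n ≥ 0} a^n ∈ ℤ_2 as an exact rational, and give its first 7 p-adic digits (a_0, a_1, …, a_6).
Σ a^n = 1/(1 − a) = -1/215;  first 7 digits = (1, 0, 0, 1, 1, 0, 0)

v_2(a) = 3 ≥ 1, so the series converges in ℤ_2 to 1/(1 − a) = 1/(1 − 216) = -1/215. Expand this rational in ℤ_2: compute digits iteratively via d_i = x_i mod 2, x_{i+1} = (x_i − d_i)/2. The first 7 digits are (1, 0, 0, 1, 1, 0, 0).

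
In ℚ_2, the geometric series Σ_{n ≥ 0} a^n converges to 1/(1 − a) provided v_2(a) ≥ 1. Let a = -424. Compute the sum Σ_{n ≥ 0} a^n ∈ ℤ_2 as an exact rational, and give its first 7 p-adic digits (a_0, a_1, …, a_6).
Σ a^n = 1/(1 − a) = 1/425;  first 7 digits = (1, 0, 0, 1, 1, 0, 0)

v_2(a) = 3 ≥ 1, so the series converges in ℤ_2 to 1/(1 − a) = 1/(1 − (-424)) = 1/425. Expand this rational in ℤ_2: compute digits iteratively via d_i = x_i mod 2, x_{i+1} = (x_i − d_i)/2. The first 7 digits are (1, 0, 0, 1, 1, 0, 0).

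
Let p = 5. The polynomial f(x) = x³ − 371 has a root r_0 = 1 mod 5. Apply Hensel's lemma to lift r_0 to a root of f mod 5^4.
r_3 = 191 (mod 625)

Hensel: r_{i+1} = r_i − f(r_i)/f′(r_i) mod 5^{i+2}, where f′(x) = 3x². Iterate:
  r_0 = 1 (mod 5)
  r_1 = 16 (mod 25)
  r_2 = 66 (mod 125)
  r_3 = 191 (mod 625)
Final: r = 191 with f(r) ≡ 0 mod 5^4.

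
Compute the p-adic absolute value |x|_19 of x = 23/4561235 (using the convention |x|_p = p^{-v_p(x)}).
|23/4561235|_19 = 130321

Step 1 — compute v_19(x) by factoring powers of 19 out of the numerator and denominator: v_19(23/4561235) = -4. Step 2 — apply |x|_p = p^{-v_p(x)} = 19^{4} = 130321.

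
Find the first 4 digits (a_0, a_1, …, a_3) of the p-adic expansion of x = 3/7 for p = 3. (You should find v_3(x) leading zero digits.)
(a_0, …, a_3) = (0, 1, 1, 0)

v_3(3/7) = 1, so a_0 = ... = a_0 = 0. Factor out: x = 3^1 · u with u = 1/7 a unit in ℤ_3. Expand u iteratively via a_{v+i} = u_i mod 3, u_{i+1} = (u_i − a_{v+i})/3:
  u_0 = 1/7;  a_1 = 1;  u_1 = (u_0 − 1)/3 = -2/7
  u_1 = -2/7;  a_2 = 1;  u_2 = (u_1 − 1)/3 = -3/7
  u_2 = -3/7;  a_3 = 0;  u_3 = (u_2 − 0)/3 = -1/7
Digits: (0, 1, 1, 0).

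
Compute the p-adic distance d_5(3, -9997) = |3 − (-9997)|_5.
d_5(3, -9997) = 1/625

Step 1 — x − y = 3 − (-9997) = 10000. Step 2 — v_5(10000) = 4 (factor: 10000 = (5^4 · 16); the sign does not affect v_p). Step 3 — |x − y|_5 = 5^{-4} = 1/625.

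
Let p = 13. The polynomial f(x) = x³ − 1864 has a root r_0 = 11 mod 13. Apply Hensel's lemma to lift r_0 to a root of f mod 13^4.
r_3 = 23307 (mod 28561)

Hensel: r_{i+1} = r_i − f(r_i)/f′(r_i) mod 13^{i+2}, where f′(x) = 3x². Iterate:
  r_0 = 11 (mod 13)
  r_1 = 154 (mod 169)
  r_2 = 1337 (mod 2197)
  r_3 = 23307 (mod 28561)
Final: r = 23307 with f(r) ≡ 0 mod 13^4.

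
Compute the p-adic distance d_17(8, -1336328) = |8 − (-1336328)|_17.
d_17(8, -1336328) = 1/83521

Step 1 — x − y = 8 − (-1336328) = 1336336. Step 2 — v_17(1336336) = 4 (factor: 1336336 = (17^4 · 16); the sign does not affect v_p). Step 3 — |x − y|_17 = 17^{-4} = 1/83521.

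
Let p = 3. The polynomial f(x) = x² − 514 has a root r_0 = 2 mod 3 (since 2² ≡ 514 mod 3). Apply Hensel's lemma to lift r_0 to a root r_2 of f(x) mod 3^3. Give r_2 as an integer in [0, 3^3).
r_2 = 26 (mod 27)

Hensel's recurrence: r_{i+1} = r_i − f(r_i)·(f′(r_i))^{-1} mod 3^{i+2}, with f′(x) = 2x. Iterate:
  r_0 = 2 (mod 3)
  r_1 = 8 (mod 9)
  r_2 = 26 (mod 27)
Final: r_2 = 26, and one checks f(r_2) ≡ 0 mod 3^3.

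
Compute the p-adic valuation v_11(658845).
v_11(658845) = 4

v_11(n) is the largest exponent k such that 11^k divides n. Factor out: 658845 = 11^4 · 45. (Sign doesn't affect v_p.) So v_11(658845) = 4.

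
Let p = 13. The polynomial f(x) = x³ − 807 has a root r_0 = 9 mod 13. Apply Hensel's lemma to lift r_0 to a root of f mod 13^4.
r_3 = 10552 (mod 28561)

Hensel: r_{i+1} = r_i − f(r_i)/f′(r_i) mod 13^{i+2}, where f′(x) = 3x². Iterate:
  r_0 = 9 (mod 13)
  r_1 = 74 (mod 169)
  r_2 = 1764 (mod 2197)
  r_3 = 10552 (mod 28561)
Final: r = 10552 with f(r) ≡ 0 mod 13^4.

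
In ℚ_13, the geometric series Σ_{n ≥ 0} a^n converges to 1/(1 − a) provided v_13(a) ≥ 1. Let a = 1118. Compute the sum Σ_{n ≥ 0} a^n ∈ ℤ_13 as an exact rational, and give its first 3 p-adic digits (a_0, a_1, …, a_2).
Σ a^n = 1/(1 − a) = -1/1117;  first 3 digits = (1, 8, 5)

v_13(a) = 1 ≥ 1, so the series converges in ℤ_13 to 1/(1 − a) = 1/(1 − 1118) = -1/1117. Expand this rational in ℤ_13: compute digits iteratively via d_i = x_i mod 13, x_{i+1} = (x_i − d_i)/13. The first 3 digits are (1, 8, 5).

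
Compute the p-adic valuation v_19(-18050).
v_19(-18050) = 2

v_19(n) is the largest exponent k such that 19^k divides n. Factor out: -18050 = -19^2 · 50. (Sign doesn't affect v_p.) So v_19(-18050) = 2.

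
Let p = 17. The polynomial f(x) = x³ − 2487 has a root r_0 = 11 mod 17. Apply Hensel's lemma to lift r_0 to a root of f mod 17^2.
r_1 = 11 (mod 289)

Hensel: r_{i+1} = r_i − f(r_i)/f′(r_i) mod 17^{i+2}, where f′(x) = 3x². Iterate:
  r_0 = 11 (mod 17)
  r_1 = 11 (mod 289)
Final: r = 11 with f(r) ≡ 0 mod 17^2.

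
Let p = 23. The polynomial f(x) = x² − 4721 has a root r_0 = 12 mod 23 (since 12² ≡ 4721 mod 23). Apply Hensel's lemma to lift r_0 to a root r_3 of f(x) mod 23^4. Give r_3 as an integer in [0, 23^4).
r_3 = 72301 (mod 279841)

Hensel's recurrence: r_{i+1} = r_i − f(r_i)·(f′(r_i))^{-1} mod 23^{i+2}, with f′(x) = 2x. Iterate:
  r_0 = 12 (mod 23)
  r_1 = 357 (mod 529)
  r_2 = 11466 (mod 12167)
  r_3 = 72301 (mod 279841)
Final: r_3 = 72301, and one checks f(r_3) ≡ 0 mod 23^4.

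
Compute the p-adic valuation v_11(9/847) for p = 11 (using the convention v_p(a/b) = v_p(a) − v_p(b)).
v_11(9/847) = -2

Factor powers of 11 from the numerator and denominator of the reduced fraction: 9 = 11^0 · 9 and 847 = 11^2 · 7. Apply v_p(a/b) = v_p(a) − v_p(b): v_11(9/847) = 0 − 2 = -2.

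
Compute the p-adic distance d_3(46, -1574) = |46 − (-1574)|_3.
d_3(46, -1574) = 1/81

Step 1 — x − y = 46 − (-1574) = 1620. Step 2 — v_3(1620) = 4 (factor: 1620 = (3^4 · 20); the sign does not affect v_p). Step 3 — |x − y|_3 = 3^{-4} = 1/81.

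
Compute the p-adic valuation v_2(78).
v_2(78) = 1

v_2(n) is the largest exponent k such that 2^k divides n. Factor out: 78 = 2^1 · 39. (Sign doesn't affect v_p.) So v_2(78) = 1.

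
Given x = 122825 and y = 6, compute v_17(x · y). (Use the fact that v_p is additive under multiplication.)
v_17(736950) = 3

v_p(x) = 3 (factor: 122825 = 17^3 · 25); v_p(y) = 0 (factor: 6 = 17^0 · 6). Additivity: v_p(xy) = v_p(x) + v_p(y) = 3 + 0 = 3. (Direct check: xy = 736950 = 17^3 · (150).)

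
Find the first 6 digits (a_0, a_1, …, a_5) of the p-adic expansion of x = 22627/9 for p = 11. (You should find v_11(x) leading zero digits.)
(a_0, …, a_5) = (0, 0, 0, 8, 8, 9)

v_11(22627/9) = 3, so a_0 = ... = a_2 = 0. Factor out: x = 11^3 · u with u = 17/9 a unit in ℤ_11. Expand u iteratively via a_{v+i} = u_i mod 11, u_{i+1} = (u_i − a_{v+i})/11:
  u_0 = 17/9;  a_3 = 8;  u_1 = (u_0 − 8)/11 = -5/9
  u_1 = -5/9;  a_4 = 8;  u_2 = (u_1 − 8)/11 = -7/9
  u_2 = -7/9;  a_5 = 9;  u_3 = (u_2 − 9)/11 = -8/9
Digits: (0, 0, 0, 8, 8, 9).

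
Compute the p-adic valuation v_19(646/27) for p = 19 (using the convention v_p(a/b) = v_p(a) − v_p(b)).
v_19(646/27) = 1

Factor powers of 19 from the numerator and denominator of the reduced fraction: 646 = 19^1 · 34 and 27 = 19^0 · 27. Apply v_p(a/b) = v_p(a) − v_p(b): v_19(646/27) = 1 − 0 = 1.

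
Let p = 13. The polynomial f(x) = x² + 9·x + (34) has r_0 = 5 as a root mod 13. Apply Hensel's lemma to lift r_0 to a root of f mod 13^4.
r_3 = 13564 (mod 28561)

Hensel: r_{i+1} = r_i − f(r_i)·(f′(r_i))^{-1} mod 13^{i+2}, f′(x) = 2x + 9. Iterate:
  r_0 = 5 (mod 13)
  r_1 = 44 (mod 169)
  r_2 = 382 (mod 2197)
  r_3 = 13564 (mod 28561)
Final: r = 13564 satisfies f(r) ≡ 0 mod 13^4.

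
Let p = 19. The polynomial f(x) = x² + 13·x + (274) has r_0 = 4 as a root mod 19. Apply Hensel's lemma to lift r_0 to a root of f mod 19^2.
r_1 = 194 (mod 361)

Hensel: r_{i+1} = r_i − f(r_i)·(f′(r_i))^{-1} mod 19^{i+2}, f′(x) = 2x + 13. Iterate:
  r_0 = 4 (mod 19)
  r_1 = 194 (mod 361)
Final: r = 194 satisfies f(r) ≡ 0 mod 19^2.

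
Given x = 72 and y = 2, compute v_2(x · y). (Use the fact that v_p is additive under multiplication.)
v_2(144) = 4

v_p(x) = 3 (factor: 72 = 2^3 · 9); v_p(y) = 1 (factor: 2 = 2^1 · 1). Additivity: v_p(xy) = v_p(x) + v_p(y) = 3 + 1 = 4. (Direct check: xy = 144 = 2^4 · (9).)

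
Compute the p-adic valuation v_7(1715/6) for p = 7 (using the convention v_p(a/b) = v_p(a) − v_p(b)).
v_7(1715/6) = 3

Factor powers of 7 from the numerator and denominator of the reduced fraction: 1715 = 7^3 · 5 and 6 = 7^0 · 6. Apply v_p(a/b) = v_p(a) − v_p(b): v_7(1715/6) = 3 − 0 = 3.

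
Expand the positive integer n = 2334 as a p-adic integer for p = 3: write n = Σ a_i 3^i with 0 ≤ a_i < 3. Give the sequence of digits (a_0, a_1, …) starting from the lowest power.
(a_0, a_1, …) = (0, 1, 1, 2, 1, 0, 0, 1)

Repeated division by 3 gives the digits low-to-high: 2334 = 1·3^1 + 1·3^2 + 2·3^3 + 1·3^4 + 1·3^7. Digit sequence: (0, 1, 1, 2, 1, 0, 0, 1).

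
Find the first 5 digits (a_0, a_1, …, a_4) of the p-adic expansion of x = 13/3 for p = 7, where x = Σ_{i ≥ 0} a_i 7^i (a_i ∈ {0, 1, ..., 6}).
(a_0, …, a_4) = (2, 5, 4, 4, 4)

v_7(13/3) = 0 (numerator and denominator both coprime to 7), so x ∈ ℤ_7^×. Compute digits iteratively via a_i = x_i mod 7, x_{i+1} = (x_i − a_i)/7, with x_0 = x:
  x_0 = 13/3;  a_0 = 2;  x_1 = (x_0 − 2)/7 = 1/3
  x_1 = 1/3;  a_1 = 5;  x_2 = (x_1 − 5)/7 = -2/3
  x_2 = -2/3;  a_2 = 4;  x_3 = (x_2 − 4)/7 = -2/3
  x_3 = -2/3;  a_3 = 4;  x_4 = (x_3 − 4)/7 = -2/3
  x_4 = -2/3;  a_4 = 4;  x_5 = (x_4 − 4)/7 = -2/3
Digits: (2, 5, 4, 4, 4).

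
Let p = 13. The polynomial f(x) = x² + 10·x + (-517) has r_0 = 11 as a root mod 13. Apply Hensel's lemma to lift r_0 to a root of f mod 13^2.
r_1 = 115 (mod 169)

Hensel: r_{i+1} = r_i − f(r_i)·(f′(r_i))^{-1} mod 13^{i+2}, f′(x) = 2x + 10. Iterate:
  r_0 = 11 (mod 13)
  r_1 = 115 (mod 169)
Final: r = 115 satisfies f(r) ≡ 0 mod 13^2.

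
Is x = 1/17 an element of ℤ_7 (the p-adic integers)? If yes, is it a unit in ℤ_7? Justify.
x ∈ ℤ_7^× (unit); v_7(x) = 0

ℤ_7 = {x ∈ ℚ_7 : v_7(x) ≥ 0} and ℤ_7^× = {x ∈ ℤ_7 : v_7(x) = 0}. Here v_7(1/17) = v_7(num) − v_7(den) = 0; compare against these criteria.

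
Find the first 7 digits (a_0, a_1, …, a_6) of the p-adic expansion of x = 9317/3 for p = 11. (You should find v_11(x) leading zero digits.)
(a_0, …, a_6) = (0, 0, 0, 6, 7, 3, 7)

v_11(9317/3) = 3, so a_0 = ... = a_2 = 0. Factor out: x = 11^3 · u with u = 7/3 a unit in ℤ_11. Expand u iteratively via a_{v+i} = u_i mod 11, u_{i+1} = (u_i − a_{v+i})/11:
  u_0 = 7/3;  a_3 = 6;  u_1 = (u_0 − 6)/11 = -1/3
  u_1 = -1/3;  a_4 = 7;  u_2 = (u_1 − 7)/11 = -2/3
  u_2 = -2/3;  a_5 = 3;  u_3 = (u_2 − 3)/11 = -1/3
  u_3 = -1/3;  a_6 = 7;  u_4 = (u_3 − 7)/11 = -2/3
Digits: (0, 0, 0, 6, 7, 3, 7).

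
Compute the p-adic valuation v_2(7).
v_2(7) = 0

v_2(n) is the largest exponent k such that 2^k divides n. Factor out: 7 = 2^0 · 7. (Sign doesn't affect v_p.) So v_2(7) = 0.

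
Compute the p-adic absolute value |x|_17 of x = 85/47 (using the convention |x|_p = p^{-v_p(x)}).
|85/47|_17 = 1/17

Step 1 — compute v_17(x) by factoring powers of 17 out of the numerator and denominator: v_17(85/47) = 1. Step 2 — apply |x|_p = p^{-v_p(x)} = 17^{-1} = 1/17.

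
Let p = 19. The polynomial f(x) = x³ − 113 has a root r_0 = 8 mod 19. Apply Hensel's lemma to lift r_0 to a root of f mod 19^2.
r_1 = 350 (mod 361)

Hensel: r_{i+1} = r_i − f(r_i)/f′(r_i) mod 19^{i+2}, where f′(x) = 3x². Iterate:
  r_0 = 8 (mod 19)
  r_1 = 350 (mod 361)
Final: r = 350 with f(r) ≡ 0 mod 19^2.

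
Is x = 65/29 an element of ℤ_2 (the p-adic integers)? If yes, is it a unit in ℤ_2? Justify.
x ∈ ℤ_2^× (unit); v_2(x) = 0

ℤ_2 = {x ∈ ℚ_2 : v_2(x) ≥ 0} and ℤ_2^× = {x ∈ ℤ_2 : v_2(x) = 0}. Here v_2(65/29) = v_2(num) − v_2(den) = 0; compare against these criteria.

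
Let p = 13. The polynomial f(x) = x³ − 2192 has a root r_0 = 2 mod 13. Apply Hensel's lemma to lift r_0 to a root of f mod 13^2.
r_1 = 15 (mod 169)

Hensel: r_{i+1} = r_i − f(r_i)/f′(r_i) mod 13^{i+2}, where f′(x) = 3x². Iterate:
  r_0 = 2 (mod 13)
  r_1 = 15 (mod 169)
Final: r = 15 with f(r) ≡ 0 mod 13^2.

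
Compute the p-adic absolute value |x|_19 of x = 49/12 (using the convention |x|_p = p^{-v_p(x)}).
|49/12|_19 = 1

Step 1 — compute v_19(x) by factoring powers of 19 out of the numerator and denominator: v_19(49/12) = 0. Step 2 — apply |x|_p = p^{-v_p(x)} = 19^{0} = 1.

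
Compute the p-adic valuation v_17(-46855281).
v_17(-46855281) = 5

v_17(n) is the largest exponent k such that 17^k divides n. Factor out: -46855281 = -17^5 · 33. (Sign doesn't affect v_p.) So v_17(-46855281) = 5.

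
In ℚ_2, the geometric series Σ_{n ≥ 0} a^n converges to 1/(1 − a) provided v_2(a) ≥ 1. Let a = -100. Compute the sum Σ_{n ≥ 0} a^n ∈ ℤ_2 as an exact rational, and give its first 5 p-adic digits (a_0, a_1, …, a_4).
Σ a^n = 1/(1 − a) = 1/101;  first 5 digits = (1, 0, 1, 1, 0)

v_2(a) = 2 ≥ 1, so the series converges in ℤ_2 to 1/(1 − a) = 1/(1 − (-100)) = 1/101. Expand this rational in ℤ_2: compute digits iteratively via d_i = x_i mod 2, x_{i+1} = (x_i − d_i)/2. The first 5 digits are (1, 0, 1, 1, 0).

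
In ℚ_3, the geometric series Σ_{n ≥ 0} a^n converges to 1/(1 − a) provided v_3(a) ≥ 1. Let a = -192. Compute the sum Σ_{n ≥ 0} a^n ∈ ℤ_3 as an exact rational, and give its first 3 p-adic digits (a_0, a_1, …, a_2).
Σ a^n = 1/(1 − a) = 1/193;  first 3 digits = (1, 2, 0)

v_3(a) = 1 ≥ 1, so the series converges in ℤ_3 to 1/(1 − a) = 1/(1 − (-192)) = 1/193. Expand this rational in ℤ_3: compute digits iteratively via d_i = x_i mod 3, x_{i+1} = (x_i − d_i)/3. The first 3 digits are (1, 2, 0).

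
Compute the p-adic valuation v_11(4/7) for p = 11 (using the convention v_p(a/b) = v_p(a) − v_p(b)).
v_11(4/7) = 0

Factor powers of 11 from the numerator and denominator of the reduced fraction: 4 = 11^0 · 4 and 7 = 11^0 · 7. Apply v_p(a/b) = v_p(a) − v_p(b): v_11(4/7) = 0 − 0 = 0.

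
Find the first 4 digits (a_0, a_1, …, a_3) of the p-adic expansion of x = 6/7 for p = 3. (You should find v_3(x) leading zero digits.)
(a_0, …, a_3) = (0, 2, 2, 0)

v_3(6/7) = 1, so a_0 = ... = a_0 = 0. Factor out: x = 3^1 · u with u = 2/7 a unit in ℤ_3. Expand u iteratively via a_{v+i} = u_i mod 3, u_{i+1} = (u_i − a_{v+i})/3:
  u_0 = 2/7;  a_1 = 2;  u_1 = (u_0 − 2)/3 = -4/7
  u_1 = -4/7;  a_2 = 2;  u_2 = (u_1 − 2)/3 = -6/7
  u_2 = -6/7;  a_3 = 0;  u_3 = (u_2 − 0)/3 = -2/7
Digits: (0, 2, 2, 0).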